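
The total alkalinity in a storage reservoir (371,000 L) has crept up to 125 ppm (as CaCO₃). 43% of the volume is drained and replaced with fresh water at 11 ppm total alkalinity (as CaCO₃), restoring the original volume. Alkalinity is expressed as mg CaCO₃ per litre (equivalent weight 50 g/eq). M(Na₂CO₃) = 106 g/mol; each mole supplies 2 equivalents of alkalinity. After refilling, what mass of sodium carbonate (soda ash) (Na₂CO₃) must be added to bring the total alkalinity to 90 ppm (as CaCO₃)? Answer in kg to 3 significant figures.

5.51 kg

After draining 43% and refilling: 125 × 0.57 + 11 × 0.43 = 75.98 ppm.
Deficit to target: 90 − 75.98 = 14.02 mg/L.
As CaCO₃: 14.02 mg/L × 371,000 L = 5201 g; ÷ 50 g/eq ÷ 2 = 52.01 mol Na₂CO₃.
Mass: 52.01 × 106 = 5514 g.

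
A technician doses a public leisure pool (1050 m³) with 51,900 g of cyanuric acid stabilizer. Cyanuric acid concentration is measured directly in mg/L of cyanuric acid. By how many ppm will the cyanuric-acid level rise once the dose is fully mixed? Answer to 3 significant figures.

49.4 ppm

Volume: 1050 m³ = 1,050,000 L.
Rise: 51,900 g / 1,050,000 L × 1000 = 49.43 mg/L.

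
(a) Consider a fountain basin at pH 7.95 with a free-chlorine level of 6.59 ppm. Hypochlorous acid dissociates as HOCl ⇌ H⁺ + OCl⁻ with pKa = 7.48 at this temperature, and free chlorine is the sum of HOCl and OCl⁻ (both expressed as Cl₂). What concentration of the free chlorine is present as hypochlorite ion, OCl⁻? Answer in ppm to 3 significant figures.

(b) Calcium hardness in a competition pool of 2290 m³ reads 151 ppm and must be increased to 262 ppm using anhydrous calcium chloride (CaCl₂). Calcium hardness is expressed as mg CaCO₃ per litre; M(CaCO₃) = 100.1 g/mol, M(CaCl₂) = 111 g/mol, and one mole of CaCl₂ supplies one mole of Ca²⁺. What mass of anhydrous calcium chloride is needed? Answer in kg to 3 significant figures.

(a) [OCl⁻]/[HOCl] = 10^(pH − pKa) = 10^(7.95 − 7.48) = 10^0.47 = 2.951.
(a) Fraction as HOCl = 1 / (1 + 2.951) = 0.2531.
(a) OCl⁻ = (1 − 0.2531) × 6.59 ppm = 4.922 ppm.

(b) Volume: 2290 m³ = 2,290,000 L.
(b) Hardness to add: (262 − 151) = 111 mg/L as CaCO₃ × 2,290,000 L = 254,200 g as CaCO₃.
(b) Moles of Ca²⁺ (1 mol Ca²⁺ ≡ 1 mol CaCO₃): 254,200 / 100.1 g/mol = 2539 mol.
(b) Mass of CaCl₂: 2539 × 111 = 281,900 g.

(a) 4.92 ppm; (b) 282 kg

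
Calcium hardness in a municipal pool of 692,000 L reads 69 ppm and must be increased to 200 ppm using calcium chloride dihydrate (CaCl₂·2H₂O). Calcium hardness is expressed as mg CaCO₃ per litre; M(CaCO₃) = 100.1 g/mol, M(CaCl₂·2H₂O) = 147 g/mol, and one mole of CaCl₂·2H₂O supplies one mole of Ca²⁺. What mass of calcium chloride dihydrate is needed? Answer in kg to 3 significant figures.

Hardness to add: (200 − 69) = 131 mg/L as CaCO₃ × 692,000 L = 90,650 g as CaCO₃.
Moles of Ca²⁺ (1 mol Ca²⁺ ≡ 1 mol CaCO₃): 90,650 / 100.1 g/mol = 905.6 mol.
Mass of CaCl₂·2H₂O: 905.6 × 147 = 133,100 g.

133 kg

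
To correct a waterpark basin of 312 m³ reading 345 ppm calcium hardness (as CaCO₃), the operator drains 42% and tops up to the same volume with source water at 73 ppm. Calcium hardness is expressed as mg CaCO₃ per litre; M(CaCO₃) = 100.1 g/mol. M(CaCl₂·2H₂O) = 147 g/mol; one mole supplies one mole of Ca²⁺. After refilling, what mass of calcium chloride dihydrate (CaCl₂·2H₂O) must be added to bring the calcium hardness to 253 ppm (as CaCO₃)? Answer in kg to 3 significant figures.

Volume: 312 m³ = 312,000 L.
After draining 42% and refilling: 345 × 0.58 + 73 × 0.42 = 230.76 ppm.
Deficit to target: 253 − 230.76 = 22.24 mg/L.
As CaCO₃: 22.24 mg/L × 312,000 L = 6939 g; ÷ 100.1 = 69.32 mol Ca²⁺.
Mass: 69.32 × 147 = 10,190 g.

10.2 kg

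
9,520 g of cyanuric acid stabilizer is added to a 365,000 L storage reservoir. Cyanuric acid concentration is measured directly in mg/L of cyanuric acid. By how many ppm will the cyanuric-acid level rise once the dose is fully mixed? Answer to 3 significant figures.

26.1 ppm

Rise: 9,520 g / 365,000 L × 1000 = 26.08 mg/L.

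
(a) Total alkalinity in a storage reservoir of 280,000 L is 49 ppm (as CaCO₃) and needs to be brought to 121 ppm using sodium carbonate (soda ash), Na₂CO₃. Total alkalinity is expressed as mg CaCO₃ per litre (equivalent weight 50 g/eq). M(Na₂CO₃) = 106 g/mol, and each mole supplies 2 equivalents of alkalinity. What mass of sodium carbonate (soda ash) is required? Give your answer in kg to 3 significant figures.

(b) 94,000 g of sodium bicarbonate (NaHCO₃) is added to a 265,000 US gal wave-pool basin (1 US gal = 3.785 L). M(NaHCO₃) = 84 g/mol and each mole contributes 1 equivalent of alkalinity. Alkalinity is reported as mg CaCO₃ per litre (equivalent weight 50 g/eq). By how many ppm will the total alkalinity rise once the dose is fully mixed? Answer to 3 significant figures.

(a) Alkalinity to add: (121 − 49) = 72 mg/L as CaCO₃ × 280,000 L = 20,160 g as CaCO₃.
(a) Equivalents: 20,160 g ÷ 50 g/eq = 403.2 eq.
(a) Each mole of Na₂CO₃ supplies 2 eq, so 403.2 / 2 = 201.6 mol.
(a) Mass: 201.6 mol × 106 g/mol = 21,370 g.

(b) Volume: 265,000 US gal × 3.785 L/gal = 1,003,025 L.
(b) Moles of NaHCO₃: 94,000 g ÷ 84 g/mol = 1119 mol → 1119 eq of alkalinity.
(b) As CaCO₃: 1119 eq × 50 g/eq = 55,950 g.
(b) Rise: 55,950 g / 1,003,025 L × 1000 = 55.78 mg/L.

(a) 21.4 kg; (b) 55.8 ppm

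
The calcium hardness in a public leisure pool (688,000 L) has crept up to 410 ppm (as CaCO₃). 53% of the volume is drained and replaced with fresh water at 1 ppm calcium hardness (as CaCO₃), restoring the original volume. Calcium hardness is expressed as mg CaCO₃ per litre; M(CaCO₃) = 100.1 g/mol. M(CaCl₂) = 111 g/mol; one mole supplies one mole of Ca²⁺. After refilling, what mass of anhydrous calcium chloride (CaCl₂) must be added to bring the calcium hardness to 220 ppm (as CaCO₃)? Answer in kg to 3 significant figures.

20.4 kg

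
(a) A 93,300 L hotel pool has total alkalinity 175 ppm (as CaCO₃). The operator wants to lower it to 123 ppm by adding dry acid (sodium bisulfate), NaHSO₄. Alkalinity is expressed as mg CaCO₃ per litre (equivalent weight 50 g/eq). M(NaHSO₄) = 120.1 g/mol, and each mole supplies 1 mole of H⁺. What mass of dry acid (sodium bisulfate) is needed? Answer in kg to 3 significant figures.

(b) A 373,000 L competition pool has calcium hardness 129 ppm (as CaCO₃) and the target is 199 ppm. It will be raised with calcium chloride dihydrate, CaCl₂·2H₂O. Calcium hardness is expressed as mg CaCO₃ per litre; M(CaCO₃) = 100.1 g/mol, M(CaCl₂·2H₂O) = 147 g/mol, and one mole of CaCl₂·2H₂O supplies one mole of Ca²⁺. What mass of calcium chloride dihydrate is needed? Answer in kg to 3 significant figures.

(a) 11.7 kg; (b) 38.3 kg

(a) Alkalinity to neutralize: (175 − 123) = 52 mg/L as CaCO₃ × 93,300 L = 4852 g as CaCO₃.
(a) Equivalents of H⁺ required: 4852 ÷ 50 g/eq = 97.03 eq = 97.03 mol NaHSO₄.
(a) Mass of NaHSO₄: 97.03 × 120.1 = 11,650 g.

(b) Hardness to add: (199 − 129) = 70 mg/L as CaCO₃ × 373,000 L = 26,110 g as CaCO₃.
(b) Moles of Ca²⁺ (1 mol Ca²⁺ ≡ 1 mol CaCO₃): 26,110 / 100.1 g/mol = 260.8 mol.
(b) Mass of CaCl₂·2H₂O: 260.8 × 147 = 38,340 g.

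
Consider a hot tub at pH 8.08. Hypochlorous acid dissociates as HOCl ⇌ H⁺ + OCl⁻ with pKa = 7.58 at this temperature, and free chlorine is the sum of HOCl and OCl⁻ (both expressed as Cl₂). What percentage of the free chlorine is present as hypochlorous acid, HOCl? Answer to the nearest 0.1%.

[OCl⁻]/[HOCl] = 10^(pH − pKa) = 10^(8.08 − 7.58) = 10^0.50 = 3.162.
Fraction as HOCl = 1 / (1 + 3.162) = 0.2403.

24.0%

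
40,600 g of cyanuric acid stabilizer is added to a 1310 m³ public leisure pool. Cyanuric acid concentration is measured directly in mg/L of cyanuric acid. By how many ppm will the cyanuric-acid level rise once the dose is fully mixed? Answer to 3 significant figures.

Volume: 1310 m³ = 1,310,000 L.
Rise: 40,600 g / 1,310,000 L × 1000 = 30.99 mg/L.

31.0 ppm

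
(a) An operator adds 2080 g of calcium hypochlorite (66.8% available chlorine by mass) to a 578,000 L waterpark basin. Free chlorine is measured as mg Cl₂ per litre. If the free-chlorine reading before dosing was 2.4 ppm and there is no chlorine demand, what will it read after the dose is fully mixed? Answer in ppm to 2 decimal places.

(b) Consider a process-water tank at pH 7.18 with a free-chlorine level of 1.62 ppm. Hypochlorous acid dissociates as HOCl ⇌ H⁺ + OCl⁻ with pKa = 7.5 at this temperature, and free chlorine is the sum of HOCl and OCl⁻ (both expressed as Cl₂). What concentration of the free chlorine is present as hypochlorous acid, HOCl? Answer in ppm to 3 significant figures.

(a) Available chlorine delivered: 2080 g × 0.668 = 1389 g as Cl₂.
(a) Concentration rise: 1389 g / 578,000 L = 2.404 mg/L = 2.40 ppm.
(a) Final FC: 2.4 + 2.40 = 4.80 ppm.

(b) [OCl⁻]/[HOCl] = 10^(pH − pKa) = 10^(7.18 − 7.5) = 10^-0.32 = 0.4786.
(b) Fraction as HOCl = 1 / (1 + 0.4786) = 0.6763.
(b) HOCl = 0.6763 × 1.62 ppm = 1.096 ppm.

(a) 4.80 ppm; (b) 1.10 ppm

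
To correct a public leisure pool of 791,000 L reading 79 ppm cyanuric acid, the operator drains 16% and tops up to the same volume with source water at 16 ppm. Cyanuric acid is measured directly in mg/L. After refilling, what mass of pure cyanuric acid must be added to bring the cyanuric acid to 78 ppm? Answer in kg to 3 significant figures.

7.18 kg

After draining 16% and refilling: 79 × 0.84 + 16 × 0.16 = 68.92 ppm.
Deficit to target: 78 − 68.92 = 9.08 mg/L.
Mass: 9.08 mg/L × 791,000 L = 7182 g cyanuric acid.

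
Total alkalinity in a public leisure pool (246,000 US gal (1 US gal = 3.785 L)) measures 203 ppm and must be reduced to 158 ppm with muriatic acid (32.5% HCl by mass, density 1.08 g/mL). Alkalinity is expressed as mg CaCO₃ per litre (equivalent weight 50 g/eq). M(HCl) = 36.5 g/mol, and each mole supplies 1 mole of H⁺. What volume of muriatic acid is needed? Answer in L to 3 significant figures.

87.1 L

Volume: 246,000 US gal × 3.785 L/gal = 931,110 L.
Alkalinity to neutralize: (203 − 158) = 45 mg/L as CaCO₃ × 931,110 L = 41,900 g as CaCO₃.
Equivalents of H⁺ required: 41,900 ÷ 50 g/eq = 838 eq = 838 mol HCl.
Mass of HCl: 838 × 36.5 = 30,590 g.
Mass of 32.5% solution: 30,590 / 0.325 = 94,110 g.
Volume: 94,110 g ÷ 1.08 g/mL = 87,140 mL.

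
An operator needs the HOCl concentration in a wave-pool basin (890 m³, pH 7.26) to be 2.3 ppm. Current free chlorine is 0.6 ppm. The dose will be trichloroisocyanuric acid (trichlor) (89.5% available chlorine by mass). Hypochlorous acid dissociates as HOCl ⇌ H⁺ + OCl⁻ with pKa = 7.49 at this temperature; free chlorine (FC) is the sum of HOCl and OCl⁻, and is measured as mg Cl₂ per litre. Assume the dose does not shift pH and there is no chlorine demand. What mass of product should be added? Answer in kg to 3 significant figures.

Volume: 890 m³ = 890,000 L.
[OCl⁻]/[HOCl] = 10^(pH − pKa) = 10^(7.26 − 7.49) = 0.5888; fraction as HOCl = 1/(1 + 0.5888) = 0.6294.
Free chlorine required for 2.3 ppm HOCl: 2.3 / 0.6294 = 3.654 ppm.
FC to add: 3.654 − 0.6 = 3.054 mg/L as Cl₂.
Cl₂ equivalent: 3.054 mg/L × 890,000 L = 2718 g.
Product at 89.5% available Cl: 2718 / 0.895 = 3037 g.

3.04 kg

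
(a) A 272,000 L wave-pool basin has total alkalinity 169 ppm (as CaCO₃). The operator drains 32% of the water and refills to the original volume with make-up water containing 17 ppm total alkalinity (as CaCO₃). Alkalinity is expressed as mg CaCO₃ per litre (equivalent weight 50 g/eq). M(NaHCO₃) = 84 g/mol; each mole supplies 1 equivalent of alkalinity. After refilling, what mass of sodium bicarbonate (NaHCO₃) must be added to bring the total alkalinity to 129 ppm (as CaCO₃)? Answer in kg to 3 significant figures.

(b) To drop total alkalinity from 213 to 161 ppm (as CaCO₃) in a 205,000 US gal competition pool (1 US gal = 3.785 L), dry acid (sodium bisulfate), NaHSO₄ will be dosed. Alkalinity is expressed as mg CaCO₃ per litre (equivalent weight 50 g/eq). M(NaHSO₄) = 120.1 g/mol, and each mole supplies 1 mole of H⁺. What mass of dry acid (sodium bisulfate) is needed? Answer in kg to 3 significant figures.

(a) After draining 32% and refilling: 169 × 0.68 + 17 × 0.32 = 120.36 ppm.
(a) Deficit to target: 129 − 120.36 = 8.64 mg/L.
(a) As CaCO₃: 8.64 mg/L × 272,000 L = 2350 g; ÷ 50 g/eq ÷ 1 = 47 mol NaHCO₃.
(a) Mass: 47 × 84 = 3948 g.

(b) Volume: 205,000 US gal × 3.785 L/gal = 775,925 L.
(b) Alkalinity to neutralize: (213 − 161) = 52 mg/L as CaCO₃ × 775,925 L = 40,350 g as CaCO₃.
(b) Equivalents of H⁺ required: 40,350 ÷ 50 g/eq = 807 eq = 807 mol NaHSO₄.
(b) Mass of NaHSO₄: 807 × 120.1 = 96,920 g.

(a) 3.95 kg; (b) 96.9 kg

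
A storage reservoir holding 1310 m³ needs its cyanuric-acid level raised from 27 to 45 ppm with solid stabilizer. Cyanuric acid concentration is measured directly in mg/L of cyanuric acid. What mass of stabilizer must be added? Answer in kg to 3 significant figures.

Volume: 1310 m³ = 1,310,000 L.
CYA to add: (45 − 27) = 18 mg/L × 1,310,000 L = 23,580 g cyanuric acid.

23.6 kg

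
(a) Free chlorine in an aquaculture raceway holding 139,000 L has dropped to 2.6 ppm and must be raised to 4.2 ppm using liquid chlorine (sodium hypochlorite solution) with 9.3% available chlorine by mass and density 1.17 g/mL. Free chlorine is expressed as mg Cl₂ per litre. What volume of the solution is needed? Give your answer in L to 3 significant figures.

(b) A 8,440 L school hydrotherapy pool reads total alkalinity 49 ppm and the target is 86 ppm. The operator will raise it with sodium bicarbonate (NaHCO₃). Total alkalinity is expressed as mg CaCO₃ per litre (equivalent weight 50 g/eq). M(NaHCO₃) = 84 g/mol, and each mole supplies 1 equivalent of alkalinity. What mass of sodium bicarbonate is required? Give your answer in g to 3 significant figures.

(a) Chlorine deficit: 4.2 − 2.6 = 1.6 ppm = 1.6 mg/L as Cl₂.
(a) Cl₂ equivalent needed: 1.6 mg/L × 139,000 L = 222,400 mg = 222.4 g.
(a) Product at 9.3% available chlorine: 222.4 / 0.093 = 2391 g.
(a) Volume at density 1.17 g/mL: 2391 g ÷ 1.17 g/mL = 2044 mL.

(b) Alkalinity to add: (86 − 49) = 37 mg/L as CaCO₃ × 8,440 L = 312.3 g as CaCO₃.
(b) Equivalents: 312.3 g ÷ 50 g/eq = 6.246 eq.
(b) NaHCO₃ supplies 1 eq per mole → 6.246 mol.
(b) Mass: 6.246 mol × 84 g/mol = 524.6 g.

(a) 2.04 L; (b) 525 g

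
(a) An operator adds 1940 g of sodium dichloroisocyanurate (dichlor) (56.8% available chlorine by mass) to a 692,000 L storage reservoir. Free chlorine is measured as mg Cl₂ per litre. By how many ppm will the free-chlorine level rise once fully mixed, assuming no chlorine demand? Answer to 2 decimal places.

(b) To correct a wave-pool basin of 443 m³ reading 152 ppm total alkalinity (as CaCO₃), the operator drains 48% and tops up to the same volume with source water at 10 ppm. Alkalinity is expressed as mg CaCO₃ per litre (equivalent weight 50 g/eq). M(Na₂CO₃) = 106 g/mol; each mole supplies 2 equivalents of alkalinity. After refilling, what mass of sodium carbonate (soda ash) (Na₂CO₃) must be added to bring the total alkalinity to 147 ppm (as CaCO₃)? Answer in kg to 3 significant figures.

(a) 1.59 ppm; (b) 29.7 kg

(a) Available chlorine delivered: 1940 g × 0.568 = 1102 g as Cl₂.
(a) Concentration rise: 1102 g / 692,000 L = 1.592 mg/L = 1.59 ppm.

(b) Volume: 443 m³ = 443,000 L.
(b) After draining 48% and refilling: 152 × 0.52 + 10 × 0.48 = 83.84 ppm.
(b) Deficit to target: 147 − 83.84 = 63.16 mg/L.
(b) As CaCO₃: 63.16 mg/L × 443,000 L = 27,980 g; ÷ 50 g/eq ÷ 2 = 279.8 mol Na₂CO₃.
(b) Mass: 279.8 × 106 = 29,660 g.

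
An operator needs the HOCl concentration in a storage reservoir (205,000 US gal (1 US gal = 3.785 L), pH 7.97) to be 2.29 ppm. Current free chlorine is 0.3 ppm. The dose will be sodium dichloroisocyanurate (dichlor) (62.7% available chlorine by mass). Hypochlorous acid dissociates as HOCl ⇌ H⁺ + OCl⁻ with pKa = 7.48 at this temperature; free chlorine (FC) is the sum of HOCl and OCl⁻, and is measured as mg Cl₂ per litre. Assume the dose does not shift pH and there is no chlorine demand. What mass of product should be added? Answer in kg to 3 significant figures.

Volume: 205,000 US gal × 3.785 L/gal = 775,925 L.
[OCl⁻]/[HOCl] = 10^(pH − pKa) = 10^(7.97 − 7.48) = 3.09; fraction as HOCl = 1/(1 + 3.09) = 0.2445.
Free chlorine required for 2.29 ppm HOCl: 2.29 / 0.2445 = 9.367 ppm.
FC to add: 9.367 − 0.3 = 9.067 mg/L as Cl₂.
Cl₂ equivalent: 9.067 mg/L × 775,925 L = 7035 g.
Product at 62.7% available Cl: 7035 / 0.627 = 11,220 g.

11.2 kg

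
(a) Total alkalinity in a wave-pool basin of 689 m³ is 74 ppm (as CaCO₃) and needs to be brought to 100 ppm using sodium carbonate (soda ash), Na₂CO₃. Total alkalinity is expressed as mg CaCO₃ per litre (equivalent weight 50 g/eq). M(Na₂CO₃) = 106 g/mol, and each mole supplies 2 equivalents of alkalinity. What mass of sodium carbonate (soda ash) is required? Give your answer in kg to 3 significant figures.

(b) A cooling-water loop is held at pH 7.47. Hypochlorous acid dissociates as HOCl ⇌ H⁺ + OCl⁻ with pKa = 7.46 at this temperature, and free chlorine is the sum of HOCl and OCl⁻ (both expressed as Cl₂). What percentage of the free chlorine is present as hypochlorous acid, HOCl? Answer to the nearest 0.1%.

(a) Volume: 689 m³ = 689,000 L.
(a) Alkalinity to add: (100 − 74) = 26 mg/L as CaCO₃ × 689,000 L = 17,910 g as CaCO₃.
(a) Equivalents: 17,910 g ÷ 50 g/eq = 358.3 eq.
(a) Each mole of Na₂CO₃ supplies 2 eq, so 358.3 / 2 = 179.1 mol.
(a) Mass: 179.1 mol × 106 g/mol = 18,990 g.

(b) [OCl⁻]/[HOCl] = 10^(pH − pKa) = 10^(7.47 − 7.46) = 10^0.01 = 1.023.
(b) Fraction as HOCl = 1 / (1 + 1.023) = 0.4942.

(a) 19.0 kg; (b) 49.4%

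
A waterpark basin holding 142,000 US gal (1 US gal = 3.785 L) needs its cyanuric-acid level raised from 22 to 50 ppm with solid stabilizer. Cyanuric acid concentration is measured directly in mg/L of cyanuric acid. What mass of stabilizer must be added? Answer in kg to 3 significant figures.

Volume: 142,000 US gal × 3.785 L/gal = 537,470 L.
CYA to add: (50 − 22) = 28 mg/L × 537,470 L = 15,050 g cyanuric acid.

15.0 kg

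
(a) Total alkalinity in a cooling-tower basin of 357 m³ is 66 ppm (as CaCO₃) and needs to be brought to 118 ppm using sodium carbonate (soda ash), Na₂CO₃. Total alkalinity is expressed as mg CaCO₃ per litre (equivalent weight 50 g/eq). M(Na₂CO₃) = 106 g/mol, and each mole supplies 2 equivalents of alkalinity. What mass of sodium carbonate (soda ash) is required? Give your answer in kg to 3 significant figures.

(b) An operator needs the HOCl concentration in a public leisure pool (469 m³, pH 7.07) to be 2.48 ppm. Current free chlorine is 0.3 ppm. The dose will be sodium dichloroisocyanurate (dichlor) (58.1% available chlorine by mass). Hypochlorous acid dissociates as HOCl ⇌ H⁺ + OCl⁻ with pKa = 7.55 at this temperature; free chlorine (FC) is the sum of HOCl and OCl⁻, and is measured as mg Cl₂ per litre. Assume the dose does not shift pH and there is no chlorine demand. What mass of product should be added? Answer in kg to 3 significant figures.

(a) 19.7 kg; (b) 2.42 kg

(a) Volume: 357 m³ = 357,000 L.
(a) Alkalinity to add: (118 − 66) = 52 mg/L as CaCO₃ × 357,000 L = 18,560 g as CaCO₃.
(a) Equivalents: 18,560 g ÷ 50 g/eq = 371.3 eq.
(a) Each mole of Na₂CO₃ supplies 2 eq, so 371.3 / 2 = 185.6 mol.
(a) Mass: 185.6 mol × 106 g/mol = 19,680 g.

(b) Volume: 469 m³ = 469,000 L.
(b) [OCl⁻]/[HOCl] = 10^(pH − pKa) = 10^(7.07 − 7.55) = 0.3311; fraction as HOCl = 1/(1 + 0.3311) = 0.7512.
(b) Free chlorine required for 2.48 ppm HOCl: 2.48 / 0.7512 = 3.301 ppm.
(b) FC to add: 3.301 − 0.3 = 3.001 mg/L as Cl₂.
(b) Cl₂ equivalent: 3.001 mg/L × 469,000 L = 1408 g.
(b) Product at 58.1% available Cl: 1408 / 0.581 = 2423 g.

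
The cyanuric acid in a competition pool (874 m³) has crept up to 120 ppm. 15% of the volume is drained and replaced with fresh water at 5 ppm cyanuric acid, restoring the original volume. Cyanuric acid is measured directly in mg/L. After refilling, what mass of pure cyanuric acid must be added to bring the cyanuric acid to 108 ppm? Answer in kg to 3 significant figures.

Volume: 874 m³ = 874,000 L.
After draining 15% and refilling: 120 × 0.85 + 5 × 0.15 = 102.75 ppm.
Deficit to target: 108 − 102.75 = 5.25 mg/L.
Mass: 5.25 mg/L × 874,000 L = 4588 g cyanuric acid.

4.59 kg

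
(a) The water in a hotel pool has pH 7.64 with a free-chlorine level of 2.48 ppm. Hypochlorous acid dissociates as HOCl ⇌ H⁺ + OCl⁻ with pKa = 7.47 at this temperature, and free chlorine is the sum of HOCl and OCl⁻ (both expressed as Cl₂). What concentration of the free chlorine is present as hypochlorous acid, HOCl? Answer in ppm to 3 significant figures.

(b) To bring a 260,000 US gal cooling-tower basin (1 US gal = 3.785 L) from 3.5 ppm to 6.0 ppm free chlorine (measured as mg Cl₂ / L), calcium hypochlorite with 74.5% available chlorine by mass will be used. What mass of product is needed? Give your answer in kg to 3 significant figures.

(a) [OCl⁻]/[HOCl] = 10^(pH − pKa) = 10^(7.64 − 7.47) = 10^0.17 = 1.479.
(a) Fraction as HOCl = 1 / (1 + 1.479) = 0.4034.
(a) HOCl = 0.4034 × 2.48 ppm = 1 ppm.

(b) Volume: 260,000 US gal × 3.785 L/gal = 984,100 L.
(b) Chlorine deficit: 6.0 − 3.5 = 2.5 ppm = 2.5 mg/L as Cl₂.
(b) Cl₂ equivalent needed: 2.5 mg/L × 984,100 L = 2,460,000 mg = 2460 g.
(b) Product at 74.5% available chlorine: 2460 / 0.745 = 3302 g.

(a) 1.00 ppm; (b) 3.30 kg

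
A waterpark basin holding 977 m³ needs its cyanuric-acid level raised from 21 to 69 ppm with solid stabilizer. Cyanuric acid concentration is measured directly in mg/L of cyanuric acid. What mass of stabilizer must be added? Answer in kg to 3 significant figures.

46.9 kg

Volume: 977 m³ = 977,000 L.
CYA to add: (69 − 21) = 48 mg/L × 977,000 L = 46,900 g cyanuric acid.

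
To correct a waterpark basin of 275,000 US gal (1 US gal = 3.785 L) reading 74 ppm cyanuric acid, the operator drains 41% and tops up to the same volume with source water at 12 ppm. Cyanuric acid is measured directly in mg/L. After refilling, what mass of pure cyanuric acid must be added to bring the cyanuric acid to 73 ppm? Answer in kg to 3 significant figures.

Volume: 275,000 US gal × 3.785 L/gal = 1,040,875 L.
After draining 41% and refilling: 74 × 0.59 + 12 × 0.41 = 48.58 ppm.
Deficit to target: 73 − 48.58 = 24.42 mg/L.
Mass: 24.42 mg/L × 1,040,875 L = 25,420 g cyanuric acid.

25.4 kg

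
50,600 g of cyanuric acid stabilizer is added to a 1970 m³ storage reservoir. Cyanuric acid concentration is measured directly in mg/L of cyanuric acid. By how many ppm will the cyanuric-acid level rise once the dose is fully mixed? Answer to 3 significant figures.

25.7 ppm

Volume: 1970 m³ = 1,970,000 L.
Rise: 50,600 g / 1,970,000 L × 1000 = 25.69 mg/L.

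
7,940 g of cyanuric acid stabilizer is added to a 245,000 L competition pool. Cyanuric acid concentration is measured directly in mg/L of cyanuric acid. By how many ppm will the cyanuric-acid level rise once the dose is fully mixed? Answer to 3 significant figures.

32.4 ppm

Rise: 7,940 g / 245,000 L × 1000 = 32.41 mg/L.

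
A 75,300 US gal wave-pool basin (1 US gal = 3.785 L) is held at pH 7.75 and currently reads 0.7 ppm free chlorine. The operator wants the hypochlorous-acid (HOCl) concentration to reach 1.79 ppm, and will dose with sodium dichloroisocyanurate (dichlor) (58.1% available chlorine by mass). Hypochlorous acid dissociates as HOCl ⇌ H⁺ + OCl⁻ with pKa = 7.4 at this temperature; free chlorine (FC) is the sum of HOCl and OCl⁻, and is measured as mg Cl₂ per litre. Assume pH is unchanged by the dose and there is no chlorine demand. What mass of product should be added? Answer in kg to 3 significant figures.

Volume: 75,300 US gal × 3.785 L/gal = 285,010 L.
[OCl⁻]/[HOCl] = 10^(pH − pKa) = 10^(7.75 − 7.4) = 2.239; fraction as HOCl = 1/(1 + 2.239) = 0.3088.
Free chlorine required for 1.79 ppm HOCl: 1.79 / 0.3088 = 5.797 ppm.
FC to add: 5.797 − 0.7 = 5.097 mg/L as Cl₂.
Cl₂ equivalent: 5.097 mg/L × 285,010 L = 1453 g.
Product at 58.1% available Cl: 1453 / 0.581 = 2500 g.

2.50 kg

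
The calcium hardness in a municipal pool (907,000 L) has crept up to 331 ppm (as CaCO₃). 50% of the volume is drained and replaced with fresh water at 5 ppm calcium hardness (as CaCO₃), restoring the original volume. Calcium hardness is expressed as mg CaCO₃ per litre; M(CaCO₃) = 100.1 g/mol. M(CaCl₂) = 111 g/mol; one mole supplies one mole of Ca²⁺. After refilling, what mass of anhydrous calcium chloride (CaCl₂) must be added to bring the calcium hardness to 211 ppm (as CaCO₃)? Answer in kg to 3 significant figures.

43.2 kg

After draining 50% and refilling: 331 × 0.50 + 5 × 0.50 = 168 ppm.
Deficit to target: 211 − 168 = 43 mg/L.
As CaCO₃: 43 mg/L × 907,000 L = 39,000 g; ÷ 100.1 = 389.6 mol Ca²⁺.
Mass: 389.6 × 111 = 43,250 g.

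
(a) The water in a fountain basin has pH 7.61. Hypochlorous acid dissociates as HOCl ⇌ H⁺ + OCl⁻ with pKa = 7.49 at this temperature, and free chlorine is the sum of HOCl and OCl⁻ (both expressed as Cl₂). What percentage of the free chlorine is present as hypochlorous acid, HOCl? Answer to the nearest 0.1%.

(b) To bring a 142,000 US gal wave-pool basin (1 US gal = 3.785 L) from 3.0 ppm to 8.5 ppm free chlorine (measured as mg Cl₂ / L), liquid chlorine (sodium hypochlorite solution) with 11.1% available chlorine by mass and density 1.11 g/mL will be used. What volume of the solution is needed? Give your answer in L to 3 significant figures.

(a) 43.1%; (b) 24.0 L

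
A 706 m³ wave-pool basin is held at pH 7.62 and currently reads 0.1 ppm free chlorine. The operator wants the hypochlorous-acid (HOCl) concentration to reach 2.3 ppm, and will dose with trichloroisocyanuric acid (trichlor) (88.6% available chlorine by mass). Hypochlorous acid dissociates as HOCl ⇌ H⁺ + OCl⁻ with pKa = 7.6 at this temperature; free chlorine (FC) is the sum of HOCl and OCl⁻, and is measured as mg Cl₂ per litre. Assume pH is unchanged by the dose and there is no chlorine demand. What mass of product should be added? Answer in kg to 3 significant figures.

3.67 kg

Volume: 706 m³ = 706,000 L.
[OCl⁻]/[HOCl] = 10^(pH − pKa) = 10^(7.62 − 7.6) = 1.047; fraction as HOCl = 1/(1 + 1.047) = 0.4885.
Free chlorine required for 2.3 ppm HOCl: 2.3 / 0.4885 = 4.708 ppm.
FC to add: 4.708 − 0.1 = 4.608 mg/L as Cl₂.
Cl₂ equivalent: 4.608 mg/L × 706,000 L = 3254 g.
Product at 88.6% available Cl: 3254 / 0.886 = 3672 g.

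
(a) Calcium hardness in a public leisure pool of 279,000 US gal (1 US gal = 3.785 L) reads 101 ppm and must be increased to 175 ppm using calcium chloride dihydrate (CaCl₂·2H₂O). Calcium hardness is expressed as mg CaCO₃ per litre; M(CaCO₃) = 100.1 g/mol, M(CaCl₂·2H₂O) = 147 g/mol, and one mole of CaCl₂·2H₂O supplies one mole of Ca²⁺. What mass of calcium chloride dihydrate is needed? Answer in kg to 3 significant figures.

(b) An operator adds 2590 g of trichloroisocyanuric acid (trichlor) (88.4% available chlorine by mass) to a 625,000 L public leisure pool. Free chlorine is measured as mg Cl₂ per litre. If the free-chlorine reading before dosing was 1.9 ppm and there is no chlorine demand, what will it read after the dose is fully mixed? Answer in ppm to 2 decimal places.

(a) 115 kg; (b) 5.56 ppm

(a) Volume: 279,000 US gal × 3.785 L/gal = 1,056,015 L.
(a) Hardness to add: (175 − 101) = 74 mg/L as CaCO₃ × 1,056,015 L = 78,150 g as CaCO₃.
(a) Moles of Ca²⁺ (1 mol Ca²⁺ ≡ 1 mol CaCO₃): 78,150 / 100.1 g/mol = 780.7 mol.
(a) Mass of CaCl₂·2H₂O: 780.7 × 147 = 114,800 g.

(b) Available chlorine delivered: 2590 g × 0.884 = 2290 g as Cl₂.
(b) Concentration rise: 2290 g / 625,000 L = 3.663 mg/L = 3.66 ppm.
(b) Final FC: 1.9 + 3.66 = 5.56 ppm.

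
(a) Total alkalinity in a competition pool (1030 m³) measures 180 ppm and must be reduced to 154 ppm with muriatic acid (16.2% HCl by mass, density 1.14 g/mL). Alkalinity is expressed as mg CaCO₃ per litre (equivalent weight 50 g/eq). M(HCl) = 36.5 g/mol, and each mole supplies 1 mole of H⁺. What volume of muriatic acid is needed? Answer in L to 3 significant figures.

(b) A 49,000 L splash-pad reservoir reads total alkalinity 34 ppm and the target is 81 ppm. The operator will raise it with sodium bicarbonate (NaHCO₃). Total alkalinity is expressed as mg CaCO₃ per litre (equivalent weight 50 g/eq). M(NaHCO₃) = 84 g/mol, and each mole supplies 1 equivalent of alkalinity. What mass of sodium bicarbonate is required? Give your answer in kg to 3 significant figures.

(a) Volume: 1030 m³ = 1,030,000 L.
(a) Alkalinity to neutralize: (180 − 154) = 26 mg/L as CaCO₃ × 1,030,000 L = 26,780 g as CaCO₃.
(a) Equivalents of H⁺ required: 26,780 ÷ 50 g/eq = 535.6 eq = 535.6 mol HCl.
(a) Mass of HCl: 535.6 × 36.5 = 19,550 g.
(a) Mass of 16.2% solution: 19,550 / 0.162 = 120,700 g.
(a) Volume: 120,700 g ÷ 1.14 g/mL = 105,900 mL.

(b) Alkalinity to add: (81 − 34) = 47 mg/L as CaCO₃ × 49,000 L = 2303 g as CaCO₃.
(b) Equivalents: 2303 g ÷ 50 g/eq = 46.06 eq.
(b) NaHCO₃ supplies 1 eq per mole → 46.06 mol.
(b) Mass: 46.06 mol × 84 g/mol = 3869 g.

(a) 106 L; (b) 3.87 kg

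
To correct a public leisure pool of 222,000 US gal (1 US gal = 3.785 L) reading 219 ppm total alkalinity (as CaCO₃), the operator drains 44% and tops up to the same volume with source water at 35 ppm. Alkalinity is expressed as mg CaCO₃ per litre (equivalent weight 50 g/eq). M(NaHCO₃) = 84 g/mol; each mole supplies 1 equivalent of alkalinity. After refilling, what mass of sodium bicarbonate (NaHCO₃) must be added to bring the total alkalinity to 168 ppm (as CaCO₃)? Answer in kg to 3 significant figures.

42.3 kg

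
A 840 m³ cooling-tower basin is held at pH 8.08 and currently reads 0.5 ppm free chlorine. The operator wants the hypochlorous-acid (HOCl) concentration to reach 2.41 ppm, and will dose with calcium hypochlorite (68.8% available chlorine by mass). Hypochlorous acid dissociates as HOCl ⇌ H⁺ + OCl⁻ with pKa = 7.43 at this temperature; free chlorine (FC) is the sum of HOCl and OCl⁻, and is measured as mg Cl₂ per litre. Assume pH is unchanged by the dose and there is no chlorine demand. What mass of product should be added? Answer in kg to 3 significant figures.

15.5 kg

Volume: 840 m³ = 840,000 L.
[OCl⁻]/[HOCl] = 10^(pH − pKa) = 10^(8.08 − 7.43) = 4.467; fraction as HOCl = 1/(1 + 4.467) = 0.1829.
Free chlorine required for 2.41 ppm HOCl: 2.41 / 0.1829 = 13.18 ppm.
FC to add: 13.18 − 0.5 = 12.68 mg/L as Cl₂.
Cl₂ equivalent: 12.68 mg/L × 840,000 L = 10,650 g.
Product at 68.8% available Cl: 10,650 / 0.688 = 15,480 g.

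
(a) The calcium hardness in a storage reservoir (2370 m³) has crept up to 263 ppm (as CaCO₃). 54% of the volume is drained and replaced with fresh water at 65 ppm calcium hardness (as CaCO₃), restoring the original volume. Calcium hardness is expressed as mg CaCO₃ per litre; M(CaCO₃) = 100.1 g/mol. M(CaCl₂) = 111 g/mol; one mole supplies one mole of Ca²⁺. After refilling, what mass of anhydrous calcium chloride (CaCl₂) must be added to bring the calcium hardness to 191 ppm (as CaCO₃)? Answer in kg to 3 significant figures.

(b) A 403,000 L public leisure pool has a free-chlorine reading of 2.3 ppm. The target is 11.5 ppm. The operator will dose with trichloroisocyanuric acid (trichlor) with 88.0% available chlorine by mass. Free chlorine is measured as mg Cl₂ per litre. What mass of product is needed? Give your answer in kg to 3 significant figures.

(a) Volume: 2370 m³ = 2,370,000 L.
(a) After draining 54% and refilling: 263 × 0.46 + 65 × 0.54 = 156.08 ppm.
(a) Deficit to target: 191 − 156.08 = 34.92 mg/L.
(a) As CaCO₃: 34.92 mg/L × 2,370,000 L = 82,760 g; ÷ 100.1 = 826.8 mol Ca²⁺.
(a) Mass: 826.8 × 111 = 91,770 g.

(b) Chlorine deficit: 11.5 − 2.3 = 9.2 ppm = 9.2 mg/L as Cl₂.
(b) Cl₂ equivalent needed: 9.2 mg/L × 403,000 L = 3,708,000 mg = 3708 g.
(b) Product at 88.0% available chlorine: 3708 / 0.88 = 4213 g.

(a) 91.8 kg; (b) 4.21 kg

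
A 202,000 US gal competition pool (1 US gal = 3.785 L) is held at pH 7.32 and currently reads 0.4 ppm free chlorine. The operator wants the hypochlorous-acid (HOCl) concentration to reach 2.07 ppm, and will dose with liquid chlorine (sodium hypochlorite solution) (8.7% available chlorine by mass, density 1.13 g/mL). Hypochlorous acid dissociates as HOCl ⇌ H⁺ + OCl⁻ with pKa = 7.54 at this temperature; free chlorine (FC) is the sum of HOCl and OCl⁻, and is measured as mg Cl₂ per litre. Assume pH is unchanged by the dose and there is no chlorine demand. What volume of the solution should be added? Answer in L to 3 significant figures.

22.7 L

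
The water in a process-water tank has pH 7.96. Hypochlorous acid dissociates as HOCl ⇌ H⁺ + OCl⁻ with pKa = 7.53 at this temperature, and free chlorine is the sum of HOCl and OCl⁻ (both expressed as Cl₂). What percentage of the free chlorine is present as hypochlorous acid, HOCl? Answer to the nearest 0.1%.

[OCl⁻]/[HOCl] = 10^(pH − pKa) = 10^(7.96 − 7.53) = 10^0.43 = 2.692.
Fraction as HOCl = 1 / (1 + 2.692) = 0.2709.

27.1%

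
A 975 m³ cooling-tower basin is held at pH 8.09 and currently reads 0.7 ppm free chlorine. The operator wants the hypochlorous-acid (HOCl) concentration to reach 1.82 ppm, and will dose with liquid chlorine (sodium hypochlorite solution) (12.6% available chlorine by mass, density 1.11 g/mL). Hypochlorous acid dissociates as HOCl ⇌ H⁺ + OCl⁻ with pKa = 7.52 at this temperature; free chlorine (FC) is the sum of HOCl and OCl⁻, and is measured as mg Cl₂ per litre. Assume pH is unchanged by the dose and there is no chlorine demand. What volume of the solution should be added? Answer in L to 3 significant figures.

Volume: 975 m³ = 975,000 L.
[OCl⁻]/[HOCl] = 10^(pH − pKa) = 10^(8.09 − 7.52) = 3.715; fraction as HOCl = 1/(1 + 3.715) = 0.2121.
Free chlorine required for 1.82 ppm HOCl: 1.82 / 0.2121 = 8.582 ppm.
FC to add: 8.582 − 0.7 = 7.882 mg/L as Cl₂.
Cl₂ equivalent: 7.882 mg/L × 975,000 L = 7685 g.
Product at 12.6% available Cl: 7685 / 0.126 = 60,990 g.
Volume: 60,990 g ÷ 1.11 g/mL = 54,950 mL.

54.9 L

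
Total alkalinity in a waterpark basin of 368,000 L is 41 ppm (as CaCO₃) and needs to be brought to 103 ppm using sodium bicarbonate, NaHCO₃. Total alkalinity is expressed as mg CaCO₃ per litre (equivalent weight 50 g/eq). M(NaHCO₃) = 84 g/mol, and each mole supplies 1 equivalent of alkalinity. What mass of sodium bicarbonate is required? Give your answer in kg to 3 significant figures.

38.3 kg

Alkalinity to add: (103 − 41) = 62 mg/L as CaCO₃ × 368,000 L = 22,820 g as CaCO₃.
Equivalents: 22,820 g ÷ 50 g/eq = 456.3 eq.
NaHCO₃ supplies 1 eq per mole → 456.3 mol.
Mass: 456.3 mol × 84 g/mol = 38,330 g.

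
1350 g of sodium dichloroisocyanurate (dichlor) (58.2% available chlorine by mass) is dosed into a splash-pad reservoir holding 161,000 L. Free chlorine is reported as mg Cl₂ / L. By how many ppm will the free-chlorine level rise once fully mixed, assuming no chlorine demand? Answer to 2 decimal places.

4.88 ppm

Available chlorine delivered: 1350 g × 0.582 = 785.7 g as Cl₂.
Concentration rise: 785.7 g / 161,000 L = 4.88 mg/L = 4.88 ppm.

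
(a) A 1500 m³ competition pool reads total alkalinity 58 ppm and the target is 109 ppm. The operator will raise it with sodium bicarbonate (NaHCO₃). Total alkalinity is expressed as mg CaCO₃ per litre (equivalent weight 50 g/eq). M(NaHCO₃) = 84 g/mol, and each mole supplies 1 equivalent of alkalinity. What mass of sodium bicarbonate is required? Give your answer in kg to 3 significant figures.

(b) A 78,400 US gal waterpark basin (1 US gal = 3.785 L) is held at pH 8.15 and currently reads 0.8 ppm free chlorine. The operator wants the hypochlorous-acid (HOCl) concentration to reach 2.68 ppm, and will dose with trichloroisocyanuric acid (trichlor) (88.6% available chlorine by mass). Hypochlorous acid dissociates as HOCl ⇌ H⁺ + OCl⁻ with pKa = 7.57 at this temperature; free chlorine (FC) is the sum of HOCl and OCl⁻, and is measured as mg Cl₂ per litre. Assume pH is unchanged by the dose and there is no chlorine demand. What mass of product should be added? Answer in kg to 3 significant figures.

(a) Volume: 1500 m³ = 1,500,000 L.
(a) Alkalinity to add: (109 − 58) = 51 mg/L as CaCO₃ × 1,500,000 L = 76,500 g as CaCO₃.
(a) Equivalents: 76,500 g ÷ 50 g/eq = 1530 eq.
(a) NaHCO₃ supplies 1 eq per mole → 1530 mol.
(a) Mass: 1530 mol × 84 g/mol = 128,500 g.

(b) Volume: 78,400 US gal × 3.785 L/gal = 296,744 L.
(b) [OCl⁻]/[HOCl] = 10^(pH − pKa) = 10^(8.15 − 7.57) = 3.802; fraction as HOCl = 1/(1 + 3.802) = 0.2083.
(b) Free chlorine required for 2.68 ppm HOCl: 2.68 / 0.2083 = 12.87 ppm.
(b) FC to add: 12.87 − 0.8 = 12.07 mg/L as Cl₂.
(b) Cl₂ equivalent: 12.07 mg/L × 296,744 L = 3581 g.
(b) Product at 88.6% available Cl: 3581 / 0.886 = 4042 g.

(a) 129 kg; (b) 4.04 kg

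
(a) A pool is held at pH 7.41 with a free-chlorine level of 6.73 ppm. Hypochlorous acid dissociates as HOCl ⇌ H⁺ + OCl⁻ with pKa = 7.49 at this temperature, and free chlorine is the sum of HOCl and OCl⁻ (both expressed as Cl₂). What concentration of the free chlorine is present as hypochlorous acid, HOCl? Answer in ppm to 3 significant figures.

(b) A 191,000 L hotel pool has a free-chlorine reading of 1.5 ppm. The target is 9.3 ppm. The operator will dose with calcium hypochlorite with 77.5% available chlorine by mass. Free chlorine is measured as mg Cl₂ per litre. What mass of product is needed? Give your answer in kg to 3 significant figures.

(a) [OCl⁻]/[HOCl] = 10^(pH − pKa) = 10^(7.41 − 7.49) = 10^-0.08 = 0.8318.
(a) Fraction as HOCl = 1 / (1 + 0.8318) = 0.5459.
(a) HOCl = 0.5459 × 6.73 ppm = 3.674 ppm.

(b) Chlorine deficit: 9.3 − 1.5 = 7.8 ppm = 7.8 mg/L as Cl₂.
(b) Cl₂ equivalent needed: 7.8 mg/L × 191,000 L = 1,490,000 mg = 1490 g.
(b) Product at 77.5% available chlorine: 1490 / 0.775 = 1922 g.

(a) 3.67 ppm; (b) 1.92 kg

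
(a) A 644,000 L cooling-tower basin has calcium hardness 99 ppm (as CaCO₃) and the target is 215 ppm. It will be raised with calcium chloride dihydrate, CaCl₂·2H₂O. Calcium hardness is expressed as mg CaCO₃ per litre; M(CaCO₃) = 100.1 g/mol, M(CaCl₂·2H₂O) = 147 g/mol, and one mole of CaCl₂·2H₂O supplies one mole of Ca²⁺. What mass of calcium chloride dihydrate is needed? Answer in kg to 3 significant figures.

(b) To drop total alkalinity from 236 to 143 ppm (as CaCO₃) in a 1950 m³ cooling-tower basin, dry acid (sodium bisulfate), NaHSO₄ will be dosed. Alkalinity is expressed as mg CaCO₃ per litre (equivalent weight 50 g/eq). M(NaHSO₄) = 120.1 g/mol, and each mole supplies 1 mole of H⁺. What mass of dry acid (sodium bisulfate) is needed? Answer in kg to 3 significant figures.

(a) 110 kg; (b) 436 kg

(a) Hardness to add: (215 − 99) = 116 mg/L as CaCO₃ × 644,000 L = 74,700 g as CaCO₃.
(a) Moles of Ca²⁺ (1 mol Ca²⁺ ≡ 1 mol CaCO₃): 74,700 / 100.1 g/mol = 746.3 mol.
(a) Mass of CaCl₂·2H₂O: 746.3 × 147 = 109,700 g.

(b) Volume: 1950 m³ = 1,950,000 L.
(b) Alkalinity to neutralize: (236 − 143) = 93 mg/L as CaCO₃ × 1,950,000 L = 181,400 g as CaCO₃.
(b) Equivalents of H⁺ required: 181,400 ÷ 50 g/eq = 3627 eq = 3627 mol NaHSO₄.
(b) Mass of NaHSO₄: 3627 × 120.1 = 435,600 g.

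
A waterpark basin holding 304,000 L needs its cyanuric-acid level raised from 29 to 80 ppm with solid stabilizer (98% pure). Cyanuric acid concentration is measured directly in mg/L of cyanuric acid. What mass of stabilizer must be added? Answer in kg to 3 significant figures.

CYA to add: (80 − 29) = 51 mg/L × 304,000 L = 15,500 g cyanuric acid.
At 98% purity: 15,500 / 0.98 = 15,820 g product.

15.8 kg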